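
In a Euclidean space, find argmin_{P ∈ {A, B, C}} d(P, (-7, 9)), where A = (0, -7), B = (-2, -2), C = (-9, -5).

Distances: d(A) ≈ 17.4642, d(B) ≈ 12.083, d(C) ≈ 14.1421. Nearest: B = (-2, -2) with distance 12.083.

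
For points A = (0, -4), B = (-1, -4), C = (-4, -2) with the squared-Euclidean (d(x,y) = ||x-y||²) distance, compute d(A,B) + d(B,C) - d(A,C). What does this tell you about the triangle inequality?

d(A,B) = 1² + 0² = 1, d(B,C) = 3² + 2² = 13, d(A,C) = 4² + 2² = 20.
d(A,B) + d(B,C) - d(A,C) = 1 + 13 - 20 = 14 - 20 = -6. This is < 0, so the triangle inequality FAILS for these points (squared-Euclidean is not a metric).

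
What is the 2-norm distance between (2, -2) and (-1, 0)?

(Σ|x_i - y_i|^2)^(1/2) = (|2 - (-1)|^2 + |-2 - 0|^2)^(1/2)
= (3^2 + 2^2)^(1/2) = (9 + 4)^(1/2) = (13)^(1/2) ≈ 3.6056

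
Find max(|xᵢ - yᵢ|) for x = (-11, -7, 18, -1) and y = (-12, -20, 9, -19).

max(|x_i - y_i|) = max(|-11 - (-12)|, |-7 - (-20)|, |18 - 9|, |-1 - (-19)|) = max(1, 13, 9, 18) = 18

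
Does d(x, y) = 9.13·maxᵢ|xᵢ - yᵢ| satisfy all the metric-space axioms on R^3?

Yes. The L∞ (Chebyshev) norm induces a metric on R^3, and multiplying a metric by a positive constant 9.13 > 0 preserves all four axioms: non-negativity (9.13·||x-y|| ≥ 0), identity (9.13·||x-y|| = 0 ⟺ ||x-y|| = 0 ⟺ x = y), symmetry (||x-y|| = ||y-x||), and the triangle inequality (9.13·||x-z|| ≤ 9.13·||x-y|| + 9.13·||y-z||). So d is a metric.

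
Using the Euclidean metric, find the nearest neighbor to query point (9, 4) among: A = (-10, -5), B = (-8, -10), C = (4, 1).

Distances: d(A) ≈ 21.0238, d(B) ≈ 22.0227, d(C) ≈ 5.831. Nearest: C = (4, 1) with distance 5.831.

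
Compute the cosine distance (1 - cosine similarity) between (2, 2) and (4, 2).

With u = (2, 2), v = (4, 2):
u·v = 2·4 + 2·2 = 8 + 4 = 12.
|u| = √(2² + 2²) = √8, |v| = √(4² + 2²) = √20, so |u||v| = √(8·20) = √160.
cos θ = (u·v)/(|u||v|) = 12/√160 ≈ 0.9487
Cosine distance = 1 - cos θ ≈ 1 - 0.9487 = 0.0513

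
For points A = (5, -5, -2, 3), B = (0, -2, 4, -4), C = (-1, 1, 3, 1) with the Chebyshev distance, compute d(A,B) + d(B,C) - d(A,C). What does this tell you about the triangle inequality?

d(A,B) = max(5, 3, 6, 7) = 7, d(B,C) = max(1, 3, 1, 5) = 5, d(A,C) = max(6, 6, 5, 2) = 6.
d(A,B) + d(B,C) - d(A,C) = 7 + 5 - 6 = 12 - 6 = 6. This is ≥ 0, so the triangle inequality holds for these points.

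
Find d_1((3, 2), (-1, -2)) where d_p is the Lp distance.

Σ|x_i - y_i| = |3 - (-1)| + |2 - (-2)| = 4 + 4 = 8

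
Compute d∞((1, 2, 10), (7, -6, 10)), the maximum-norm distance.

max(|x_i - y_i|) = max(|1 - 7|, |2 - (-6)|, |10 - 10|) = max(6, 8, 0) = 8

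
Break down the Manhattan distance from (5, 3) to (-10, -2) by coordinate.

Σ|x_i - y_i| = |5 - (-10)| + |3 - (-2)| = 15 + 5 = 20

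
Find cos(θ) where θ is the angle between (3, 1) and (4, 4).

With u = (3, 1), v = (4, 4):
u·v = 3·4 + 1·4 = 12 + 4 = 16.
|u| = √(3² + 1²) = √10, |v| = √(4² + 4²) = √32, so |u||v| = √(10·32) = √320.
cos θ = (u·v)/(|u||v|) = 16/√320 ≈ 0.8944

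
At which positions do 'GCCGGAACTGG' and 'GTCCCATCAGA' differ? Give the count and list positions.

Differing positions: 2, 4, 5, 7, 9, 11. Hamming distance = 6.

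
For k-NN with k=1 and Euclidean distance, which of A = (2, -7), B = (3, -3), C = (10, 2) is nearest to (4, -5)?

Distances: d(A) ≈ 2.8284, d(B) ≈ 2.2361, d(C) ≈ 9.2195. Nearest: B = (3, -3) with distance 2.2361.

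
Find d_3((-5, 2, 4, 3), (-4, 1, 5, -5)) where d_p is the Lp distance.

(Σ|x_i - y_i|^3)^(1/3) = (|-5 - (-4)|^3 + |2 - 1|^3 + |4 - 5|^3 + |3 - (-5)|^3)^(1/3)
= (1^3 + 1^3 + 1^3 + 8^3)^(1/3) = (1 + 1 + 1 + 512)^(1/3) = (515)^(1/3) ≈ 8.0156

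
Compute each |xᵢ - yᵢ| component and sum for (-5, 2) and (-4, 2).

Σ|x_i - y_i| = |-5 - (-4)| + |2 - 2| = 1 + 0 = 1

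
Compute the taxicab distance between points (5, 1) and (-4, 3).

Σ|x_i - y_i| = |5 - (-4)| + |1 - 3| = 9 + 2 = 11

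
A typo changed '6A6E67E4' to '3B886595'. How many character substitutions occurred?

Differing positions: 1, 2, 3, 4, 6, 7, 8. Hamming distance = 7.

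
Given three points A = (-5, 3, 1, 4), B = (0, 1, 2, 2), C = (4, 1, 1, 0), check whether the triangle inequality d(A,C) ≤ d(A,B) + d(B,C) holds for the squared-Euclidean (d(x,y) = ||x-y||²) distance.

d(A,B) = 5² + 2² + 1² + 2² = 34, d(B,C) = 4² + 0² + 1² + 2² = 21, d(A,C) = 9² + 2² + 0² + 4² = 101.
d(A,C) = 101 > 34 + 21 = 55. Triangle inequality is VIOLATED. (Squared-Euclidean is not a metric — this is a counterexample.)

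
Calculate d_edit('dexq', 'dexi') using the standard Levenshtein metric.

Let D[i][j] be the edit distance between the first i characters of 'dexq' and the first j characters of 'dexi', with D[i][0] = i, D[0][j] = j, and D[i][j] = D[i-1][j-1] if the characters match, else 1 + min(D[i-1][j], D[i][j-1], D[i-1][j-1]). Filling the table (rows: prefixes of 'dexq', columns: prefixes of 'dexi'):
     ε  d  e  x  i
  ε  0  1  2  3  4
  d  1  0  1  2  3
  e  2  1  0  1  2
  x  3  2  1  0  1
  q  4  3  2  1  1
The bottom-right entry gives D[4][4] = 1, so no sequence of fewer than 1 edit works. Backtracking through the table gives one optimal edit sequence (1 edit):
  dexq → dexi (sub q→i @4)
Edit distance = 1.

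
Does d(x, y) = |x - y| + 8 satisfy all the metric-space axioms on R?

No. d fails identity of indiscernibles (specifically d(x,x) = 0): d(3, 3) = |3 - 3| + 8 = 0 + 8 = 8 ≠ 0.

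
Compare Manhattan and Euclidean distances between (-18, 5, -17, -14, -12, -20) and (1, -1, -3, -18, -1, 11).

L1 = |-18 - 1| + |5 - (-1)| + |-17 - (-3)| + |-14 - (-18)| + |-12 - (-1)| + |-20 - 11| = 19 + 6 + 14 + 4 + 11 + 31 = 85
L2 = √(19² + 6² + 14² + 4² + 11² + 31²) = √1691 ≈ 41.1218
L1 ≥ L2 always (equality iff movement is along one axis); L1 > L2 here.
Ratio L1/L2 = 85/√1691 ≈ 2.067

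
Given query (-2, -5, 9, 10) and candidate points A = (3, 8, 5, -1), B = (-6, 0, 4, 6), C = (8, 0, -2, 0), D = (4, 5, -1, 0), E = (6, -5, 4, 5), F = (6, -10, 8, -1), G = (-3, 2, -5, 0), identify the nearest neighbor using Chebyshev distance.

Distances: d(A) = 13, d(B) = 5, d(C) = 11, d(D) = 10, d(E) = 8, d(F) = 11, d(G) = 14. Nearest: B = (-6, 0, 4, 6) with distance 5.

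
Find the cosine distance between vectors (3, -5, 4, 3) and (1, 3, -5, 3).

With u = (3, -5, 4, 3), v = (1, 3, -5, 3):
u·v = 3·1 + (-5)·3 + 4·(-5) + 3·3 = 3 + (-15) + (-20) + 9 = -23.
|u| = √(3² + (-5)² + 4² + 3²) = √59, |v| = √(1² + 3² + (-5)² + 3²) = √44, so |u||v| = √(59·44) = √2596.
cos θ = (u·v)/(|u||v|) = -23/√2596 ≈ -0.4514
Cosine distance = 1 - cos θ ≈ 1 - (-0.4514) = 1.4514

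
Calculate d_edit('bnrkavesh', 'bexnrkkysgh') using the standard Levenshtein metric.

Let D[i][j] be the edit distance between the first i characters of 'bnrkavesh' and the first j characters of 'bexnrkkysgh', with D[i][0] = i, D[0][j] = j, and D[i][j] = D[i-1][j-1] if the characters match, else 1 + min(D[i-1][j], D[i][j-1], D[i-1][j-1]). Filling the table (rows: prefixes of 'bnrkavesh', columns: prefixes of 'bexnrkkysgh'):
     ε  b  e  x  n  r  k  k  y  s  g  h
  ε  0  1  2  3  4  5  6  7  8  9 10 11
  b  1  0  1  2  3  4  5  6  7  8  9 10
  n  2  1  1  2  2  3  4  5  6  7  8  9
  r  3  2  2  2  3  2  3  4  5  6  7  8
  k  4  3  3  3  3  3  2  3  4  5  6  7
  a  5  4  4  4  4  4  3  3  4  5  6  7
  v  6  5  5  5  5  5  4  4  4  5  6  7
  e  7  6  5  6  6  6  5  5  5  5  6  7
  s  8  7  6  6  7  7  6  6  6  5  6  7
  h  9  8  7  7  7  8  7  7  7  6  6  6
The bottom-right entry gives D[9][11] = 6, so no sequence of fewer than 6 edits works. Backtracking through the table gives one optimal edit sequence (6 edits):
  bnrkavesh → benrkavesh (ins e @2)
  benrkavesh → bexnrkavesh (ins x @3)
  bexnrkavesh → bexnrkkvesh (sub a→k @7)
  bexnrkkvesh → bexnrkkyesh (sub v→y @8)
  bexnrkkyesh → bexnrkkyssh (sub e→s @9)
  bexnrkkyssh → bexnrkkysgh (sub s→g @10)
Edit distance = 6.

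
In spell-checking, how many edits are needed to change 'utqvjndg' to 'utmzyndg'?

Let D[i][j] be the edit distance between the first i characters of 'utqvjndg' and the first j characters of 'utmzyndg', with D[i][0] = i, D[0][j] = j, and D[i][j] = D[i-1][j-1] if the characters match, else 1 + min(D[i-1][j], D[i][j-1], D[i-1][j-1]). Filling the table (rows: prefixes of 'utqvjndg', columns: prefixes of 'utmzyndg'):
     ε  u  t  m  z  y  n  d  g
  ε  0  1  2  3  4  5  6  7  8
  u  1  0  1  2  3  4  5  6  7
  t  2  1  0  1  2  3  4  5  6
  q  3  2  1  1  2  3  4  5  6
  v  4  3  2  2  2  3  4  5  6
  j  5  4  3  3  3  3  4  5  6
  n  6  5  4  4  4  4  3  4  5
  d  7  6  5  5  5  5  4  3  4
  g  8  7  6  6  6  6  5  4  3
The bottom-right entry gives D[8][8] = 3, so no sequence of fewer than 3 edits works. Backtracking through the table gives one optimal edit sequence (3 edits):
  utqvjndg → utmvjndg (sub q→m @3)
  utmvjndg → utmzjndg (sub v→z @4)
  utmzjndg → utmzyndg (sub j→y @5)
Edit distance = 3.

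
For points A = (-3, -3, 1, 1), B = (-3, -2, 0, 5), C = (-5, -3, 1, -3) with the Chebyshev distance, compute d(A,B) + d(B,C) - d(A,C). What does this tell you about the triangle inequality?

d(A,B) = max(0, 1, 1, 4) = 4, d(B,C) = max(2, 1, 1, 8) = 8, d(A,C) = max(2, 0, 0, 4) = 4.
d(A,B) + d(B,C) - d(A,C) = 4 + 8 - 4 = 12 - 4 = 8. This is ≥ 0, so the triangle inequality holds for these points.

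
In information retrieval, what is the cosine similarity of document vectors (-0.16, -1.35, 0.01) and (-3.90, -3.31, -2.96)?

With u = (-0.16, -1.35, 0.01), v = (-3.90, -3.31, -2.96):
u·v = (-0.16)·(-3.9) + (-1.35)·(-3.31) + 0.01·(-2.96) = 0.624 + 4.4685 + (-0.0296) = 5.0629.
|u| = √((-0.16)² + (-1.35)² + 0.01²) = √(0.0256 + 1.8225 + 0.0001) = √1.8482, |v| = √((-3.9)² + (-3.31)² + (-2.96)²) = √(15.21 + 10.9561 + 8.7616) = √34.9277.
cos θ = (u·v)/(|u||v|) = 5.0629/(√1.8482·√34.9277) ≈ 0.6301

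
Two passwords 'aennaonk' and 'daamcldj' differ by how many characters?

Differing positions: 1, 2, 3, 4, 5, 6, 7, 8. Hamming distance = 8.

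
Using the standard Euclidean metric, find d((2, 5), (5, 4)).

√(Σ(x_i - y_i)²) = √((2 - 5)² + (5 - 4)²)
= √((-3)² + 1²) = √(9 + 1) = √10 ≈ 3.1623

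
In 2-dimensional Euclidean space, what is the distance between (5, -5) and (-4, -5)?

√(Σ(x_i - y_i)²) = √((5 - (-4))² + (-5 - (-5))²)
= √(9² + 0²) = √(81 + 0) = √81 = 9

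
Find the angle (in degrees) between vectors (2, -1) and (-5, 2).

With u = (2, -1), v = (-5, 2):
u·v = 2·(-5) + (-1)·2 = (-10) + (-2) = -12.
|u| = √(2² + (-1)²) = √5, |v| = √((-5)² + 2²) = √29, so |u||v| = √(5·29) = √145.
cos θ = (u·v)/(|u||v|) = -12/√145 ≈ -0.996546
θ = arccos(-0.996546) ≈ 175.24°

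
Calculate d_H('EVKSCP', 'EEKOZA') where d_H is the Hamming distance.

Differing positions: 2, 4, 5, 6. Hamming distance = 4.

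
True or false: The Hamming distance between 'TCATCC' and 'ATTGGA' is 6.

Differing positions: 1, 2, 3, 4, 5, 6. Hamming distance = 6, so the claim is true.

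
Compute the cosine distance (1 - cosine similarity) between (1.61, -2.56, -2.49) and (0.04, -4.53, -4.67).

With u = (1.61, -2.56, -2.49), v = (0.04, -4.53, -4.67):
u·v = 1.61·0.04 + (-2.56)·(-4.53) + (-2.49)·(-4.67) = 0.0644 + 11.5968 + 11.6283 = 23.2895.
|u| = √(1.61² + (-2.56)² + (-2.49)²) = √(2.5921 + 6.5536 + 6.2001) = √15.3458, |v| = √(0.04² + (-4.53)² + (-4.67)²) = √(0.0016 + 20.5209 + 21.8089) = √42.3314.
cos θ = (u·v)/(|u||v|) = 23.2895/(√15.3458·√42.3314) ≈ 0.9138
Cosine distance = 1 - cos θ ≈ 1 - 0.9138 = 0.0862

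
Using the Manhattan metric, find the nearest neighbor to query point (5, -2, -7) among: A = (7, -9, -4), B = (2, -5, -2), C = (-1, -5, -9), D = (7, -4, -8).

Distances: d(A) = 12, d(B) = 11, d(C) = 11, d(D) = 5. Nearest: D = (7, -4, -8) with distance 5.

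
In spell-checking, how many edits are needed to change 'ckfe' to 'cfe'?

Let D[i][j] be the edit distance between the first i characters of 'ckfe' and the first j characters of 'cfe', with D[i][0] = i, D[0][j] = j, and D[i][j] = D[i-1][j-1] if the characters match, else 1 + min(D[i-1][j], D[i][j-1], D[i-1][j-1]). Filling the table (rows: prefixes of 'ckfe', columns: prefixes of 'cfe'):
     ε  c  f  e
  ε  0  1  2  3
  c  1  0  1  2
  k  2  1  1  2
  f  3  2  1  2
  e  4  3  2  1
The bottom-right entry gives D[4][3] = 1, so no sequence of fewer than 1 edit works. Backtracking through the table gives one optimal edit sequence (1 edit):
  ckfe → cfe (del k @2)
Edit distance = 1.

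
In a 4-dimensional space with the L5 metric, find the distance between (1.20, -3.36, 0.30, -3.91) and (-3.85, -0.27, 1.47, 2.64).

(Σ|x_i - y_i|^5)^(1/5) = (|1.2 - (-3.85)|^5 + |-3.36 - (-0.27)|^5 + |0.3 - 1.47|^5 + |-3.91 - 2.64|^5)^(1/5)
= (5.05^5 + 3.09^5 + 1.17^5 + 6.55^5)^(1/5) ≈ (3284.4064 + 281.7036 + 2.1924 + 12056.0905)^(1/5) = (15624.3929)^(1/5) ≈ 6.8986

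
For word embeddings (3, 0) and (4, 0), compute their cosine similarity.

With u = (3, 0), v = (4, 0):
u·v = 3·4 + 0·0 = 12 + 0 = 12.
|u| = √(3² + 0²) = √9, |v| = √(4² + 0²) = √16, so |u||v| = √(9·16) = √144 = 12.
cos θ = (u·v)/(|u||v|) = 12/12 = 1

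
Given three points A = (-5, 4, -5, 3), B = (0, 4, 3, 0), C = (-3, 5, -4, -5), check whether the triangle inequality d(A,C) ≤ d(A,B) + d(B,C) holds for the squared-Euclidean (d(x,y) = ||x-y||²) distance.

d(A,B) = 5² + 0² + 8² + 3² = 98, d(B,C) = 3² + 1² + 7² + 5² = 84, d(A,C) = 2² + 1² + 1² + 8² = 70.
d(A,C) = 70 ≤ 98 + 84 = 182. Triangle inequality is satisfied.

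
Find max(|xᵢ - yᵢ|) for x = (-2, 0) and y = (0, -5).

max(|x_i - y_i|) = max(|-2 - 0|, |0 - (-5)|) = max(2, 5) = 5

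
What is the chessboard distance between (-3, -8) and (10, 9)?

max(|x_i - y_i|) = max(|-3 - 10|, |-8 - 9|) = max(13, 17) = 17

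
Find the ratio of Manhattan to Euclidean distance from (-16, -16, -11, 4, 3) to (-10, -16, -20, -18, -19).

L1 = |-16 - (-10)| + |-16 - (-16)| + |-11 - (-20)| + |4 - (-18)| + |3 - (-19)| = 6 + 0 + 9 + 22 + 22 = 59
L2 = √(6² + 0² + 9² + 22² + 22²) = √1085 ≈ 32.9393
L1 ≥ L2 always (equality iff movement is along one axis); L1 > L2 here.
Ratio L1/L2 = 59/√1085 ≈ 1.7912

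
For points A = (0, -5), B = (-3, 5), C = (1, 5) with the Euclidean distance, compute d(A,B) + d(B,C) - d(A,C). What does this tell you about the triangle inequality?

d(A,B) = √(3² + 10²) = √109 ≈ 10.4403, d(B,C) = √(4² + 0²) = √16 = 4, d(A,C) = √(1² + 10²) = √101 ≈ 10.0499.
d(A,B) + d(B,C) - d(A,C) = 10.4403 + 4 - 10.0499 = 14.4403 - 10.0499 = 4.3904 (to 4 decimal places). This is ≥ 0, so the triangle inequality holds for these points.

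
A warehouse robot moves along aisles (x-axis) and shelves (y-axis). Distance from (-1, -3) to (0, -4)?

Σ|x_i - y_i| = |-1 - 0| + |-3 - (-4)| = 1 + 1 = 2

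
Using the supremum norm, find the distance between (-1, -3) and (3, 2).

max(|x_i - y_i|) = max(|-1 - 3|, |-3 - 2|) = max(4, 5) = 5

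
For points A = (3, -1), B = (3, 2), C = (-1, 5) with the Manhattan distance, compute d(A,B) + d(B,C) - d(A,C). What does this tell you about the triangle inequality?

d(A,B) = 0 + 3 = 3, d(B,C) = 4 + 3 = 7, d(A,C) = 4 + 6 = 10.
d(A,B) + d(B,C) - d(A,C) = 3 + 7 - 10 = 10 - 10 = 0. This is ≥ 0, so the triangle inequality holds for these points.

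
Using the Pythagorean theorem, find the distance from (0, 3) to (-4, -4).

√(Σ(x_i - y_i)²) = √((0 - (-4))² + (3 - (-4))²)
= √(4² + 7²) = √(16 + 49) = √65 ≈ 8.0623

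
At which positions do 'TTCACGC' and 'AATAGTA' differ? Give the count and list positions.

Differing positions: 1, 2, 3, 5, 6, 7. Hamming distance = 6.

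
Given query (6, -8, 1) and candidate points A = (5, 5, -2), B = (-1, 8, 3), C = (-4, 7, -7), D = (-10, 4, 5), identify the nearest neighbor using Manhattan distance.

Distances: d(A) = 17, d(B) = 25, d(C) = 33, d(D) = 32. Nearest: A = (5, 5, -2) with distance 17.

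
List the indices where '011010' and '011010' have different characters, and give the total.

Differing positions: none. Hamming distance = 0.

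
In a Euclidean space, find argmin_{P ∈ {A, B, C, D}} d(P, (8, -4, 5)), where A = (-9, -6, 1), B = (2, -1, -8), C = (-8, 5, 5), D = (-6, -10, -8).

Distances: d(A) ≈ 17.5784, d(B) ≈ 14.6287, d(C) ≈ 18.3576, d(D) ≈ 20.025. Nearest: B = (2, -1, -8) with distance 14.6287.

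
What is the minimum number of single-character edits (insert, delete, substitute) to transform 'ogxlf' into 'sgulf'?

Let D[i][j] be the edit distance between the first i characters of 'ogxlf' and the first j characters of 'sgulf', with D[i][0] = i, D[0][j] = j, and D[i][j] = D[i-1][j-1] if the characters match, else 1 + min(D[i-1][j], D[i][j-1], D[i-1][j-1]). Filling the table (rows: prefixes of 'ogxlf', columns: prefixes of 'sgulf'):
     ε  s  g  u  l  f
  ε  0  1  2  3  4  5
  o  1  1  2  3  4  5
  g  2  2  1  2  3  4
  x  3  3  2  2  3  4
  l  4  4  3  3  2  3
  f  5  5  4  4  3  2
The bottom-right entry gives D[5][5] = 2, so no sequence of fewer than 2 edits works. Backtracking through the table gives one optimal edit sequence (2 edits):
  ogxlf → sgxlf (sub o→s @1)
  sgxlf → sgulf (sub x→u @3)
Edit distance = 2.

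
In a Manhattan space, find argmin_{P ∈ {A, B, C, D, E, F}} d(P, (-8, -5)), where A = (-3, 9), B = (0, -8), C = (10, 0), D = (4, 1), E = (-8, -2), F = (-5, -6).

Distances: d(A) = 19, d(B) = 11, d(C) = 23, d(D) = 18, d(E) = 3, d(F) = 4. Nearest: E = (-8, -2) with distance 3.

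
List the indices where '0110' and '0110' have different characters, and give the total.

Differing positions: none. Hamming distance = 0.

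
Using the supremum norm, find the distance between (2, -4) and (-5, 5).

max(|x_i - y_i|) = max(|2 - (-5)|, |-4 - 5|) = max(7, 9) = 9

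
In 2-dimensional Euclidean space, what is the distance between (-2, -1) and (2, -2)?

√(Σ(x_i - y_i)²) = √((-2 - 2)² + (-1 - (-2))²)
= √((-4)² + 1²) = √(16 + 1) = √17 ≈ 4.1231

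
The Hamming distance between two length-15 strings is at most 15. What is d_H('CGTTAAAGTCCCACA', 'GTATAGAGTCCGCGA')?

Differing positions: 1, 2, 3, 6, 12, 13, 14. Hamming distance = 7. The maximum possible Hamming distance for length-15 strings is 15, so d_H/15 = 7/15 ≈ 0.4667.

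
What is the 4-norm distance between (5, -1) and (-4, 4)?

(Σ|x_i - y_i|^4)^(1/4) = (|5 - (-4)|^4 + |-1 - 4|^4)^(1/4)
= (9^4 + 5^4)^(1/4) = (6561 + 625)^(1/4) = (7186)^(1/4) ≈ 9.2071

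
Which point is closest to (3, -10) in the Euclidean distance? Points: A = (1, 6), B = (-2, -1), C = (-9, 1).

Distances: d(A) ≈ 16.1245, d(B) ≈ 10.2956, d(C) ≈ 16.2788. Nearest: B = (-2, -1) with distance 10.2956.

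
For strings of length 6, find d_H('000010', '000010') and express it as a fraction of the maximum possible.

Differing positions: none. Hamming distance = 0. The maximum possible Hamming distance for length-6 strings is 6, so d_H/6 = 0/6 = 0.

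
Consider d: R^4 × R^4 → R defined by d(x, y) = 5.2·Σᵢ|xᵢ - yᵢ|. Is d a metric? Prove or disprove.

Yes. The L1 (Manhattan) norm induces a metric on R^4, and multiplying a metric by a positive constant 5.2 > 0 preserves all four axioms: non-negativity (5.2·||x-y|| ≥ 0), identity (5.2·||x-y|| = 0 ⟺ ||x-y|| = 0 ⟺ x = y), symmetry (||x-y|| = ||y-x||), and the triangle inequality (5.2·||x-z|| ≤ 5.2·||x-y|| + 5.2·||y-z||). So d is a metric.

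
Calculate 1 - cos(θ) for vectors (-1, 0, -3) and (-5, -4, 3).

With u = (-1, 0, -3), v = (-5, -4, 3):
u·v = (-1)·(-5) + 0·(-4) + (-3)·3 = 5 + 0 + (-9) = -4.
|u| = √((-1)² + 0² + (-3)²) = √10, |v| = √((-5)² + (-4)² + 3²) = √50, so |u||v| = √(10·50) = √500.
cos θ = (u·v)/(|u||v|) = -4/√500 ≈ -0.1789
Cosine distance = 1 - cos θ ≈ 1 - (-0.1789) = 1.1789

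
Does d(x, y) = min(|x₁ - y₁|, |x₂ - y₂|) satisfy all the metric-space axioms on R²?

No. d fails identity of indiscernibles: take x = (3, 0) and y = (3, 8). Then d(x,y) = min(|3 - 3|, |0 - 8|) = min(0, 8) = 0, yet x ≠ y.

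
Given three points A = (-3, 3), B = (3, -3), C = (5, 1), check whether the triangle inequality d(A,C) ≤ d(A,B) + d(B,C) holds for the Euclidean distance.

d(A,B) = √(6² + 6²) = √72 ≈ 8.4853, d(B,C) = √(2² + 4²) = √20 ≈ 4.4721, d(A,C) = √(8² + 2²) = √68 ≈ 8.2462.
d(A,C) ≈ 8.2462 ≤ 8.4853 + 4.4721 = 12.9574. Triangle inequality is satisfied.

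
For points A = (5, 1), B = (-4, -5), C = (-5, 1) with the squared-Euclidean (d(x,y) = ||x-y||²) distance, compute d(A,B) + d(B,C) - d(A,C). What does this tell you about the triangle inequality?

d(A,B) = 9² + 6² = 117, d(B,C) = 1² + 6² = 37, d(A,C) = 10² + 0² = 100.
d(A,B) + d(B,C) - d(A,C) = 117 + 37 - 100 = 154 - 100 = 54. This is ≥ 0, so the triangle inequality holds for these points.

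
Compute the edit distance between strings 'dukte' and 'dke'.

Let D[i][j] be the edit distance between the first i characters of 'dukte' and the first j characters of 'dke', with D[i][0] = i, D[0][j] = j, and D[i][j] = D[i-1][j-1] if the characters match, else 1 + min(D[i-1][j], D[i][j-1], D[i-1][j-1]). Filling the table (rows: prefixes of 'dukte', columns: prefixes of 'dke'):
     ε  d  k  e
  ε  0  1  2  3
  d  1  0  1  2
  u  2  1  1  2
  k  3  2  1  2
  t  4  3  2  2
  e  5  4  3  2
The bottom-right entry gives D[5][3] = 2, so no sequence of fewer than 2 edits works. Backtracking through the table gives one optimal edit sequence (2 edits):
  dukte → dkte (del u @2)
  dkte → dke (del t @3)
Edit distance = 2.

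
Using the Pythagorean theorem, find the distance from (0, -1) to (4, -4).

√(Σ(x_i - y_i)²) = √((0 - 4)² + (-1 - (-4))²)
= √((-4)² + 3²) = √(16 + 9) = √25 = 5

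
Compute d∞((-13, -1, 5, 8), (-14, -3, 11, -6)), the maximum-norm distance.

max(|x_i - y_i|) = max(|-13 - (-14)|, |-1 - (-3)|, |5 - 11|, |8 - (-6)|) = max(1, 2, 6, 14) = 14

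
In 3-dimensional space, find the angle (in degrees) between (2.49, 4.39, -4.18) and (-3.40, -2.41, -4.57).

With u = (2.49, 4.39, -4.18), v = (-3.40, -2.41, -4.57):
u·v = 2.49·(-3.4) + 4.39·(-2.41) + (-4.18)·(-4.57) = (-8.466) + (-10.5799) + 19.1026 = 0.0567.
|u| = √(2.49² + 4.39² + (-4.18)²) = √(6.2001 + 19.2721 + 17.4724) = √42.9446, |v| = √((-3.4)² + (-2.41)² + (-4.57)²) = √(11.56 + 5.8081 + 20.8849) = √38.253.
cos θ = (u·v)/(|u||v|) = 0.0567/(√42.9446·√38.253) ≈ 0.001399
θ = arccos(0.001399) ≈ 89.92°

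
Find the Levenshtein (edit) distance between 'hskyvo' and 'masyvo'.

Let D[i][j] be the edit distance between the first i characters of 'hskyvo' and the first j characters of 'masyvo', with D[i][0] = i, D[0][j] = j, and D[i][j] = D[i-1][j-1] if the characters match, else 1 + min(D[i-1][j], D[i][j-1], D[i-1][j-1]). Filling the table (rows: prefixes of 'hskyvo', columns: prefixes of 'masyvo'):
     ε  m  a  s  y  v  o
  ε  0  1  2  3  4  5  6
  h  1  1  2  3  4  5  6
  s  2  2  2  2  3  4  5
  k  3  3  3  3  3  4  5
  y  4  4  4  4  3  4  5
  v  5  5  5  5  4  3  4
  o  6  6  6  6  5  4  3
The bottom-right entry gives D[6][6] = 3, so no sequence of fewer than 3 edits works. Backtracking through the table gives one optimal edit sequence (3 edits):
  hskyvo → mskyvo (sub h→m @1)
  mskyvo → makyvo (sub s→a @2)
  makyvo → masyvo (sub k→s @3)
Edit distance = 3.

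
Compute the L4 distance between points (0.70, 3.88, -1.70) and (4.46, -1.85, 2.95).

(Σ|x_i - y_i|^4)^(1/4) = (|0.7 - 4.46|^4 + |3.88 - (-1.85)|^4 + |-1.7 - 2.95|^4)^(1/4)
= (3.76^4 + 5.73^4 + 4.65^4)^(1/4) ≈ (199.8717 + 1077.9993 + 467.5325)^(1/4) = (1745.4035)^(1/4) ≈ 6.4636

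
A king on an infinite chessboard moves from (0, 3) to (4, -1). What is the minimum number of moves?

max(|x_i - y_i|) = max(|0 - 4|, |3 - (-1)|) = max(4, 4) = 4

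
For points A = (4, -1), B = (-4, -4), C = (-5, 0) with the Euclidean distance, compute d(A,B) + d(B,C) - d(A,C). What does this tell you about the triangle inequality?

d(A,B) = √(8² + 3²) = √73 ≈ 8.544, d(B,C) = √(1² + 4²) = √17 ≈ 4.1231, d(A,C) = √(9² + 1²) = √82 ≈ 9.0554.
d(A,B) + d(B,C) - d(A,C) = 8.544 + 4.1231 - 9.0554 = 12.6671 - 9.0554 = 3.6117 (to 4 decimal places). This is ≥ 0, so the triangle inequality holds for these points.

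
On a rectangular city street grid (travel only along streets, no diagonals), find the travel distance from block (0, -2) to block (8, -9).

Σ|x_i - y_i| = |0 - 8| + |-2 - (-9)| = 8 + 7 = 15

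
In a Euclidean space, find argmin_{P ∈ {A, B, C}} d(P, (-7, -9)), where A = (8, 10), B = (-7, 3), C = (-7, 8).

Distances: d(A) ≈ 24.2074, d(B) = 12, d(C) = 17. Nearest: B = (-7, 3) with distance 12.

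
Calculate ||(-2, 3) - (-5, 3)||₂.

√(Σ(x_i - y_i)²) = √((-2 - (-5))² + (3 - 3)²)
= √(3² + 0²) = √(9 + 0) = √9 = 3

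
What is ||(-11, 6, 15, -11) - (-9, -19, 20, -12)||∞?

max(|x_i - y_i|) = max(|-11 - (-9)|, |6 - (-19)|, |15 - 20|, |-11 - (-12)|) = max(2, 25, 5, 1) = 25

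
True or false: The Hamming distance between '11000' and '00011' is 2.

Differing positions: 1, 2, 4, 5. Hamming distance = 4, so the claim that d_H = 2 is false.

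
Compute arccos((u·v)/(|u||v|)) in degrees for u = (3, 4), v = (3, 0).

With u = (3, 4), v = (3, 0):
u·v = 3·3 + 4·0 = 9 + 0 = 9.
|u| = √(3² + 4²) = √25, |v| = √(3² + 0²) = √9, so |u||v| = √(25·9) = √225 = 15.
cos θ = (u·v)/(|u||v|) = 9/15 = 0.6
θ = arccos(0.6) ≈ 53.13°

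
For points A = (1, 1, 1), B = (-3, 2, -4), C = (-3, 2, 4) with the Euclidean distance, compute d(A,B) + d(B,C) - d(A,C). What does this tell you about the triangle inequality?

d(A,B) = √(4² + 1² + 5²) = √42 ≈ 6.4807, d(B,C) = √(0² + 0² + 8²) = √64 = 8, d(A,C) = √(4² + 1² + 3²) = √26 ≈ 5.099.
d(A,B) + d(B,C) - d(A,C) = 6.4807 + 8 - 5.099 = 14.4807 - 5.099 = 9.3817 (to 4 decimal places). This is ≥ 0, so the triangle inequality holds for these points.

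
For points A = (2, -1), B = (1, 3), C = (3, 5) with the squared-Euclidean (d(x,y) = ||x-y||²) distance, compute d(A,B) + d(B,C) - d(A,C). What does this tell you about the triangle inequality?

d(A,B) = 1² + 4² = 17, d(B,C) = 2² + 2² = 8, d(A,C) = 1² + 6² = 37.
d(A,B) + d(B,C) - d(A,C) = 17 + 8 - 37 = 25 - 37 = -12. This is < 0, so the triangle inequality FAILS for these points (squared-Euclidean is not a metric).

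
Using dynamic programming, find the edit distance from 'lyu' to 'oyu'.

Let D[i][j] be the edit distance between the first i characters of 'lyu' and the first j characters of 'oyu', with D[i][0] = i, D[0][j] = j, and D[i][j] = D[i-1][j-1] if the characters match, else 1 + min(D[i-1][j], D[i][j-1], D[i-1][j-1]). Filling the table (rows: prefixes of 'lyu', columns: prefixes of 'oyu'):
     ε  o  y  u
  ε  0  1  2  3
  l  1  1  2  3
  y  2  2  1  2
  u  3  3  2  1
The bottom-right entry gives D[3][3] = 1, so no sequence of fewer than 1 edit works. Backtracking through the table gives one optimal edit sequence (1 edit):
  lyu → oyu (sub l→o @1)
Edit distance = 1.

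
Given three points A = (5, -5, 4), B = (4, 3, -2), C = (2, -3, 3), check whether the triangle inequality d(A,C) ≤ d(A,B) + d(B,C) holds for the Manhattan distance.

d(A,B) = 1 + 8 + 6 = 15, d(B,C) = 2 + 6 + 5 = 13, d(A,C) = 3 + 2 + 1 = 6.
d(A,C) = 6 ≤ 15 + 13 = 28. Triangle inequality is satisfied.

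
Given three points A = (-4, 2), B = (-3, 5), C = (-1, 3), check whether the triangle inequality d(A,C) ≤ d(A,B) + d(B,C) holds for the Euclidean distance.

d(A,B) = √(1² + 3²) = √10 ≈ 3.1623, d(B,C) = √(2² + 2²) = √8 ≈ 2.8284, d(A,C) = √(3² + 1²) = √10 ≈ 3.1623.
d(A,C) ≈ 3.1623 ≤ 3.1623 + 2.8284 = 5.9907. Triangle inequality is satisfied.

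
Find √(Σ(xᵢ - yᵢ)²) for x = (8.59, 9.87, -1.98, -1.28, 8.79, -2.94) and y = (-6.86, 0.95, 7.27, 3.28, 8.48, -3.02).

√(Σ(x_i - y_i)²) = √((8.59 - (-6.86))² + (9.87 - 0.95)² + (-1.98 - 7.27)² + (-1.28 - 3.28)² + (8.79 - 8.48)² + (-2.94 - (-3.02))²)
= √(15.45² + 8.92² + (-9.25)² + (-4.56)² + 0.31² + 0.08²) = √(238.7025 + 79.5664 + 85.5625 + 20.7936 + 0.0961 + 0.0064) = √424.7275 ≈ 20.6089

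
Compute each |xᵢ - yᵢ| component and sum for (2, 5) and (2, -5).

Σ|x_i - y_i| = |2 - 2| + |5 - (-5)| = 0 + 10 = 10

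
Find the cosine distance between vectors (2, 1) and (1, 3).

With u = (2, 1), v = (1, 3):
u·v = 2·1 + 1·3 = 2 + 3 = 5.
|u| = √(2² + 1²) = √5, |v| = √(1² + 3²) = √10, so |u||v| = √(5·10) = √50.
cos θ = (u·v)/(|u||v|) = 5/√50 ≈ 0.7071
Cosine distance = 1 - cos θ ≈ 1 - 0.7071 = 0.2929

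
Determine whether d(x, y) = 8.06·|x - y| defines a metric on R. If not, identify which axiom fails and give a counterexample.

Yes. Since |x - y| is a metric on R and 8.06 > 0, the positive scalar multiple 8.06·|x - y| is also a metric: scaling by a positive constant preserves non-negativity, identity (d=0 ⟺ |x-y|=0 ⟺ x=y), symmetry, and the triangle inequality.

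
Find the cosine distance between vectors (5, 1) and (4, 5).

With u = (5, 1), v = (4, 5):
u·v = 5·4 + 1·5 = 20 + 5 = 25.
|u| = √(5² + 1²) = √26, |v| = √(4² + 5²) = √41, so |u||v| = √(26·41) = √1066.
cos θ = (u·v)/(|u||v|) = 25/√1066 ≈ 0.7657
Cosine distance = 1 - cos θ ≈ 1 - 0.7657 = 0.2343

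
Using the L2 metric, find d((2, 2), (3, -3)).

√(Σ(x_i - y_i)²) = √((2 - 3)² + (2 - (-3))²)
= √((-1)² + 5²) = √(1 + 25) = √26 ≈ 5.099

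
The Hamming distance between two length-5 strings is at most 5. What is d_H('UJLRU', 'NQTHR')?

Differing positions: 1, 2, 3, 4, 5. Hamming distance = 5. The maximum possible Hamming distance for length-5 strings is 5, so d_H/5 = 5/5 = 1.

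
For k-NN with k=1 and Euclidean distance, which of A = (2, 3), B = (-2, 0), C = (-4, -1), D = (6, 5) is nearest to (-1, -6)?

Distances: d(A) ≈ 9.4868, d(B) ≈ 6.0828, d(C) ≈ 5.831, d(D) ≈ 13.0384. Nearest: C = (-4, -1) with distance 5.831.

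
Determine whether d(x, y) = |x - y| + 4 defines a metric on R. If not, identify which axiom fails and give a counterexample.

No. d fails identity of indiscernibles (specifically d(x,x) = 0): d(8, 8) = |8 - 8| + 4 = 0 + 4 = 4 ≠ 0.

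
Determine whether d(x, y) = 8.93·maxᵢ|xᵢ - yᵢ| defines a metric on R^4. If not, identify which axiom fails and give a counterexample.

Yes. The L∞ (Chebyshev) norm induces a metric on R^4, and multiplying a metric by a positive constant 8.93 > 0 preserves all four axioms: non-negativity (8.93·||x-y|| ≥ 0), identity (8.93·||x-y|| = 0 ⟺ ||x-y|| = 0 ⟺ x = y), symmetry (||x-y|| = ||y-x||), and the triangle inequality (8.93·||x-z|| ≤ 8.93·||x-y|| + 8.93·||y-z||). So d is a metric.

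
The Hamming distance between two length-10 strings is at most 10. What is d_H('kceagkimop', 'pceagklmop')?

Differing positions: 1, 7. Hamming distance = 2. The maximum possible Hamming distance for length-10 strings is 10, so d_H/10 = 2/10 = 0.2.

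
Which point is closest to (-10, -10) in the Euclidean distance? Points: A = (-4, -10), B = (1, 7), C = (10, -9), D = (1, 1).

Distances: d(A) = 6, d(B) ≈ 20.2485, d(C) ≈ 20.025, d(D) ≈ 15.5563. Nearest: A = (-4, -10) with distance 6.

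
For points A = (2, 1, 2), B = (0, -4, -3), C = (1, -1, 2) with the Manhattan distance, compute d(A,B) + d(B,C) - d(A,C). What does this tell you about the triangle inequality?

d(A,B) = 2 + 5 + 5 = 12, d(B,C) = 1 + 3 + 5 = 9, d(A,C) = 1 + 2 + 0 = 3.
d(A,B) + d(B,C) - d(A,C) = 12 + 9 - 3 = 21 - 3 = 18. This is ≥ 0, so the triangle inequality holds for these points.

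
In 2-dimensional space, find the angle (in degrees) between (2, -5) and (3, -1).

With u = (2, -5), v = (3, -1):
u·v = 2·3 + (-5)·(-1) = 6 + 5 = 11.
|u| = √(2² + (-5)²) = √29, |v| = √(3² + (-1)²) = √10, so |u||v| = √(29·10) = √290.
cos θ = (u·v)/(|u||v|) = 11/√290 ≈ 0.645942
θ = arccos(0.645942) ≈ 49.76°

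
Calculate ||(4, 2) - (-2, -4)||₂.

√(Σ(x_i - y_i)²) = √((4 - (-2))² + (2 - (-4))²)
= √(6² + 6²) = √(36 + 36) = √72 ≈ 8.4853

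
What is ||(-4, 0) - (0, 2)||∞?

max(|x_i - y_i|) = max(|-4 - 0|, |0 - 2|) = max(4, 2) = 4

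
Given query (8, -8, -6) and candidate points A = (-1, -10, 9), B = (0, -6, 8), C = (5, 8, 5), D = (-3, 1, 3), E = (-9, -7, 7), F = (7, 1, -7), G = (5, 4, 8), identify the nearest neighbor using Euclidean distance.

Distances: d(A) ≈ 17.6068, d(B) ≈ 16.2481, d(C) ≈ 19.6469, d(D) ≈ 16.8226, d(E) ≈ 21.4243, d(F) ≈ 9.1104, d(G) ≈ 18.6815. Nearest: F = (7, 1, -7) with distance 9.1104.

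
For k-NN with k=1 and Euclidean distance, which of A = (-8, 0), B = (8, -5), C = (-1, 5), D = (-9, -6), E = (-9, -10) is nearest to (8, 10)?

Distances: d(A) ≈ 18.868, d(B) = 15, d(C) ≈ 10.2956, d(D) ≈ 23.3452, d(E) ≈ 26.2488. Nearest: C = (-1, 5) with distance 10.2956.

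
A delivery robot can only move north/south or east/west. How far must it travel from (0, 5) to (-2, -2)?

Σ|x_i - y_i| = |0 - (-2)| + |5 - (-2)| = 2 + 7 = 9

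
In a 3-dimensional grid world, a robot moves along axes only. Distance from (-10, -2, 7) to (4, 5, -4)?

Σ|x_i - y_i| = |-10 - 4| + |-2 - 5| + |7 - (-4)| = 14 + 7 + 11 = 32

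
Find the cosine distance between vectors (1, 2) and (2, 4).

With u = (1, 2), v = (2, 4):
u·v = 1·2 + 2·4 = 2 + 8 = 10.
|u| = √(1² + 2²) = √5, |v| = √(2² + 4²) = √20, so |u||v| = √(5·20) = √100 = 10.
cos θ = (u·v)/(|u||v|) = 10/10 = 1
Cosine distance = 1 - cos θ = 1 - 1 = 0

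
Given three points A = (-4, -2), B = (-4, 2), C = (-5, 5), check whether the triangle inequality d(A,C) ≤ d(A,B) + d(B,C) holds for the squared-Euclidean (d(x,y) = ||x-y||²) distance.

d(A,B) = 0² + 4² = 16, d(B,C) = 1² + 3² = 10, d(A,C) = 1² + 7² = 50.
d(A,C) = 50 > 16 + 10 = 26. Triangle inequality is VIOLATED. (Squared-Euclidean is not a metric — this is a counterexample.)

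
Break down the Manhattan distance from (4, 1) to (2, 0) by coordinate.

Σ|x_i - y_i| = |4 - 2| + |1 - 0| = 2 + 1 = 3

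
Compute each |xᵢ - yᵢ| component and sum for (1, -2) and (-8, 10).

Σ|x_i - y_i| = |1 - (-8)| + |-2 - 10| = 9 + 12 = 21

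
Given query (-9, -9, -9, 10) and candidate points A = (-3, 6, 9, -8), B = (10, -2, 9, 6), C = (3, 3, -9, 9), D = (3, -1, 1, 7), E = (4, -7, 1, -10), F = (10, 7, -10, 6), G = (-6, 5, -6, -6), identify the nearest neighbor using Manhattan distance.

Distances: d(A) = 57, d(B) = 48, d(C) = 25, d(D) = 33, d(E) = 45, d(F) = 40, d(G) = 36. Nearest: C = (3, 3, -9, 9) with distance 25.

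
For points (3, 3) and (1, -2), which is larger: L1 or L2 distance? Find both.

L1 = |3 - 1| + |3 - (-2)| = 2 + 5 = 7
L2 = √(2² + 5²) = √29 ≈ 5.3852
L1 ≥ L2 always (equality iff movement is along one axis); L1 > L2 here.
Ratio L1/L2 = 7/√29 ≈ 1.2999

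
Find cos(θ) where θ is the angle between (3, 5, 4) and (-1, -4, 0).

With u = (3, 5, 4), v = (-1, -4, 0):
u·v = 3·(-1) + 5·(-4) + 4·0 = (-3) + (-20) + 0 = -23.
|u| = √(3² + 5² + 4²) = √50, |v| = √((-1)² + (-4)² + 0²) = √17, so |u||v| = √(50·17) = √850.
cos θ = (u·v)/(|u||v|) = -23/√850 ≈ -0.7889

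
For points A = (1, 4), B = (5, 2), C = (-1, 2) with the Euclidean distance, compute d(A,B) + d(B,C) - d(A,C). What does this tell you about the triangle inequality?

d(A,B) = √(4² + 2²) = √20 ≈ 4.4721, d(B,C) = √(6² + 0²) = √36 = 6, d(A,C) = √(2² + 2²) = √8 ≈ 2.8284.
d(A,B) + d(B,C) - d(A,C) = 4.4721 + 6 - 2.8284 = 10.4721 - 2.8284 = 7.6437 (to 4 decimal places). This is ≥ 0, so the triangle inequality holds for these points.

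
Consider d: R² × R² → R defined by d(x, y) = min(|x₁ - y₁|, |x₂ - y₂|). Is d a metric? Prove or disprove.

No. d fails identity of indiscernibles: take x = (1, 0) and y = (1, 7). Then d(x,y) = min(|1 - 1|, |0 - 7|) = min(0, 7) = 0, yet x ≠ y.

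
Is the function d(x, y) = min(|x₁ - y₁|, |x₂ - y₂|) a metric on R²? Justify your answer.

No. d fails identity of indiscernibles: take x = (-5, 0) and y = (-5, 2). Then d(x,y) = min(|-5 - (-5)|, |0 - 2|) = min(0, 2) = 0, yet x ≠ y.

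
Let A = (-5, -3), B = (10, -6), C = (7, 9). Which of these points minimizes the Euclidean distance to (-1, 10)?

Distances: d(A) ≈ 13.6015, d(B) ≈ 19.4165, d(C) ≈ 8.0623. Nearest: C = (7, 9) with distance 8.0623.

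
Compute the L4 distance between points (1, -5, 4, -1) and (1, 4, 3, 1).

(Σ|x_i - y_i|^4)^(1/4) = (|1 - 1|^4 + |-5 - 4|^4 + |4 - 3|^4 + |-1 - 1|^4)^(1/4)
= (0^4 + 9^4 + 1^4 + 2^4)^(1/4) = (0 + 6561 + 1 + 16)^(1/4) = (6578)^(1/4) ≈ 9.0058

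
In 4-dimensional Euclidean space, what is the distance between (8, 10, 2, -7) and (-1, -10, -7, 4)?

√(Σ(x_i - y_i)²) = √((8 - (-1))² + (10 - (-10))² + (2 - (-7))² + (-7 - 4)²)
= √(9² + 20² + 9² + (-11)²) = √(81 + 400 + 81 + 121) = √683 ≈ 26.1343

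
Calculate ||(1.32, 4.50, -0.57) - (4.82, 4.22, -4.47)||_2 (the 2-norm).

(Σ|x_i - y_i|^2)^(1/2) = (|1.32 - 4.82|^2 + |4.5 - 4.22|^2 + |-0.57 - (-4.47)|^2)^(1/2)
= (3.5^2 + 0.28^2 + 3.9^2)^(1/2) = (12.25 + 0.0784 + 15.21)^(1/2) = (27.5384)^(1/2) ≈ 5.2477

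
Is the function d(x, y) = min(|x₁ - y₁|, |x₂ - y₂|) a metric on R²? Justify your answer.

No. d fails identity of indiscernibles: take x = (-2, 0) and y = (-2, 8). Then d(x,y) = min(|-2 - (-2)|, |0 - 8|) = min(0, 8) = 0, yet x ≠ y.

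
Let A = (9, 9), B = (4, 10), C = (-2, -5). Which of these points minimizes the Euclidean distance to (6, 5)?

Distances: d(A) = 5, d(B) ≈ 5.3852, d(C) ≈ 12.8062. Nearest: A = (9, 9) with distance 5.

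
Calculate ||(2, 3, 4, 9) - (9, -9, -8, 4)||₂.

√(Σ(x_i - y_i)²) = √((2 - 9)² + (3 - (-9))² + (4 - (-8))² + (9 - 4)²)
= √((-7)² + 12² + 12² + 5²) = √(49 + 144 + 144 + 25) = √362 ≈ 19.0263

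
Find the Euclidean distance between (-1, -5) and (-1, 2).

√(Σ(x_i - y_i)²) = √((-1 - (-1))² + (-5 - 2)²)
= √(0² + (-7)²) = √(0 + 49) = √49 = 7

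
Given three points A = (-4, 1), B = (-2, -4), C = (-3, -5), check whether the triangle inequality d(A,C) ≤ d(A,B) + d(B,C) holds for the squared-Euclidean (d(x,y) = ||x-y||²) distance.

d(A,B) = 2² + 5² = 29, d(B,C) = 1² + 1² = 2, d(A,C) = 1² + 6² = 37.
d(A,C) = 37 > 29 + 2 = 31. Triangle inequality is VIOLATED. (Squared-Euclidean is not a metric — this is a counterexample.)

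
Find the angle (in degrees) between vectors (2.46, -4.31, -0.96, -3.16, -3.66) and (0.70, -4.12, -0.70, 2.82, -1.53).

With u = (2.46, -4.31, -0.96, -3.16, -3.66), v = (0.70, -4.12, -0.70, 2.82, -1.53):
u·v = 2.46·0.7 + (-4.31)·(-4.12) + (-0.96)·(-0.7) + (-3.16)·2.82 + (-3.66)·(-1.53) = 1.722 + 17.7572 + 0.672 + (-8.9112) + 5.5998 = 16.8398.
|u| = √(2.46² + (-4.31)² + (-0.96)² + (-3.16)² + (-3.66)²) = √(6.0516 + 18.5761 + 0.9216 + 9.9856 + 13.3956) = √48.9305, |v| = √(0.7² + (-4.12)² + (-0.7)² + 2.82² + (-1.53)²) = √(0.49 + 16.9744 + 0.49 + 7.9524 + 2.3409) = √28.2477.
cos θ = (u·v)/(|u||v|) = 16.8398/(√48.9305·√28.2477) ≈ 0.452956
θ = arccos(0.452956) ≈ 63.07°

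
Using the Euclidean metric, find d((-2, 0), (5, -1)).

√(Σ(x_i - y_i)²) = √((-2 - 5)² + (0 - (-1))²)
= √((-7)² + 1²) = √(49 + 1) = √50 ≈ 7.0711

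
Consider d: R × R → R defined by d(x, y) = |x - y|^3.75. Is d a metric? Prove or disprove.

No. d(x,y) = |x-y|^3.75 fails the triangle inequality since p = 3.75 > 1. Counterexample: x = 0, y = 9, z = 10. d(x,z) = |0 - 10|^3.75 = 10^3.75 ≈ 5623.4133, but d(x,y) + d(y,z) = 9^3.75 + 1^3.75 ≈ 3787.9951 + 1 = 3788.9951. Since 5623.4133 > 3788.9951, the triangle inequality is violated.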